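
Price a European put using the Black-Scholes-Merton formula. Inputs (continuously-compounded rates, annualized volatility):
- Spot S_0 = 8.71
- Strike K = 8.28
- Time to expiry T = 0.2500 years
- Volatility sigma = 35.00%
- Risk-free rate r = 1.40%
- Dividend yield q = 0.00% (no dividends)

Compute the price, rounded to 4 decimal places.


Answer: Price = 0.3898

Derivation:
d1 = (ln(S/K) + (r - q + 0.5*sigma^2) * T) / (sigma * sqrt(T)) = 0.39680756
d2 = d1 - sigma * sqrt(T) = 0.22180756
exp(-rT) = 0.99650612; exp(-qT) = 1.00000000
P = K * exp(-rT) * N(-d2) - S_0 * exp(-qT) * N(-d1)
N(-d1) = 0.34575469; N(-d2) = 0.41223185
P = 8.2800 * 0.99650612 * 0.41223185 - 8.7100 * 1.00000000 * 0.34575469 = 0.3898


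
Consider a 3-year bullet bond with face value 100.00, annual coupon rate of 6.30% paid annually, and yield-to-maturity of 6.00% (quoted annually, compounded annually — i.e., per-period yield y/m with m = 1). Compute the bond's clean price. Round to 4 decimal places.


Answer: Price = 100.8019

Derivation:
Coupon per period c = face * coupon_rate / m = 6.300000
Periods per year m = 1; per-period yield y/m = 0.060000
Number of cashflows N = 3
Cashflows (t years, CF_t, discount factor 1/(1+y/m)^(m*t), PV):
  t = 1.0000: CF_t = 6.300000, DF = 0.943396, PV = 5.943396
  t = 2.0000: CF_t = 6.300000, DF = 0.889996, PV = 5.606978
  t = 3.0000: CF_t = 106.300000, DF = 0.839619, PV = 89.251530
Price P = sum_t PV_t = 100.801904


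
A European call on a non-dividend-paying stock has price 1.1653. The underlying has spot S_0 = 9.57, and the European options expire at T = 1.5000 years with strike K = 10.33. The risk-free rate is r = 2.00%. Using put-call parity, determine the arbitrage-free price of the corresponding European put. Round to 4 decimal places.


Put-call parity: C - P = S_0 * exp(-qT) - K * exp(-rT).
S_0 * exp(-qT) = 9.5700 * 1.00000000 = 9.57000000
K * exp(-rT) = 10.3300 * 0.97044553 = 10.02470236
P = C - S*exp(-qT) + K*exp(-rT)
P = 1.1653 - 9.57000000 + 10.02470236 = 1.6200

Answer: Put price = 1.6200


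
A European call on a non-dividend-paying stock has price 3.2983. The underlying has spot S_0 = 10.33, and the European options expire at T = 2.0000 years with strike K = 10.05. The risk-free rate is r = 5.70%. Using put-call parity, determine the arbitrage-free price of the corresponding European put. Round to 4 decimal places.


Answer: Put price = 1.9355

Derivation:
Put-call parity: C - P = S_0 * exp(-qT) - K * exp(-rT).
S_0 * exp(-qT) = 10.3300 * 1.00000000 = 10.33000000
K * exp(-rT) = 10.0500 * 0.89225796 = 8.96719246
P = C - S*exp(-qT) + K*exp(-rT)
P = 3.2983 - 10.33000000 + 8.96719246 = 1.9355


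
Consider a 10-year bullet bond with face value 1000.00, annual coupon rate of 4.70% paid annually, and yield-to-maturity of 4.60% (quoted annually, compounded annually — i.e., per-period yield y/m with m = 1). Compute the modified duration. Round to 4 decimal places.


Coupon per period c = face * coupon_rate / m = 47.000000
Periods per year m = 1; per-period yield y/m = 0.046000
Number of cashflows N = 10
Cashflows (t years, CF_t, discount factor 1/(1+y/m)^(m*t), PV):
  t = 1.0000: CF_t = 47.000000, DF = 0.956023, PV = 44.933078
  t = 2.0000: CF_t = 47.000000, DF = 0.913980, PV = 42.957054
  t = 3.0000: CF_t = 47.000000, DF = 0.873786, PV = 41.067929
  t = 4.0000: CF_t = 47.000000, DF = 0.835359, PV = 39.261883
  t = 5.0000: CF_t = 47.000000, DF = 0.798623, PV = 37.535261
  t = 6.0000: CF_t = 47.000000, DF = 0.763501, PV = 35.884570
  t = 7.0000: CF_t = 47.000000, DF = 0.729925, PV = 34.306473
  t = 8.0000: CF_t = 47.000000, DF = 0.697825, PV = 32.797775
  t = 9.0000: CF_t = 47.000000, DF = 0.667137, PV = 31.355425
  t = 10.0000: CF_t = 1047.000000, DF = 0.637798, PV = 667.774509
Price P = sum_t PV_t = 1007.873956
First compute Macaulay numerator sum_t t * PV_t:
  t * PV_t at t = 1.0000: 44.933078
  t * PV_t at t = 2.0000: 85.914108
  t * PV_t at t = 3.0000: 123.203788
  t * PV_t at t = 4.0000: 157.047530
  t * PV_t at t = 5.0000: 187.676303
  t * PV_t at t = 6.0000: 215.307422
  t * PV_t at t = 7.0000: 240.145308
  t * PV_t at t = 8.0000: 262.382200
  t * PV_t at t = 9.0000: 282.198829
  t * PV_t at t = 10.0000: 6677.745085
Macaulay duration D = 8276.553651 / 1007.873956 = 8.211894
Modified duration = D / (1 + y/m) = 8.211894 / (1 + 0.046000) = 7.850759

Answer: Modified duration = 7.8508


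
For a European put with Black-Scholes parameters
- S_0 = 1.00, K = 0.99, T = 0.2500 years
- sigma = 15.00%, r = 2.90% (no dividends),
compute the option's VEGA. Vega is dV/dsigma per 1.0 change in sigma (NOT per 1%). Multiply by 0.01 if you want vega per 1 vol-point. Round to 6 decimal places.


Answer: Vega = 0.192426

Derivation:
d1 = 0.2681711447; d2 = 0.1931711447
phi(d1) = 0.3848520075; exp(-qT) = 1.0000000000; exp(-rT) = 0.9927762179
Vega = S * exp(-qT) * phi(d1) * sqrt(T) = 1.0000 * 1.0000000000 * 0.3848520075 * 0.5000000000 = 0.192426


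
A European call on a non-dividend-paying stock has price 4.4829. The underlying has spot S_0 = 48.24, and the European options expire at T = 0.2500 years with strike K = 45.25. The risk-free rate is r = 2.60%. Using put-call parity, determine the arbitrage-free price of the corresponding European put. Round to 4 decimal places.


Put-call parity: C - P = S_0 * exp(-qT) - K * exp(-rT).
S_0 * exp(-qT) = 48.2400 * 1.00000000 = 48.24000000
K * exp(-rT) = 45.2500 * 0.99352108 = 44.95682884
P = C - S*exp(-qT) + K*exp(-rT)
P = 4.4829 - 48.24000000 + 44.95682884 = 1.1997

Answer: Put price = 1.1997


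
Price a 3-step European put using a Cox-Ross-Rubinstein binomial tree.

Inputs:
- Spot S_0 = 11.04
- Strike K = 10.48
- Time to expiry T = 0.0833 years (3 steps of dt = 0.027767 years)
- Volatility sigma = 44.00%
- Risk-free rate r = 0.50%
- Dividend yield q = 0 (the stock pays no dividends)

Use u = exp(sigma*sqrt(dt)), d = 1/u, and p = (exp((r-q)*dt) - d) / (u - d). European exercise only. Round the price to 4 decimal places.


Answer: Price = V(0,0) = 0.3096

Derivation:
dt = T/N = 0.027767
u = exp(sigma*sqrt(dt)) = 1.076073; d = 1/u = 0.929305
p = (exp((r-q)*dt) - d) / (u - d) = 0.482625
Discount per step: exp(-r*dt) = 0.999861
Stock lattice S(k, i) with i counting down-moves:
  k=0: S(0,0) = 11.0400
  k=1: S(1,0) = 11.8799; S(1,1) = 10.2595
  k=2: S(2,0) = 12.7836; S(2,1) = 11.0400; S(2,2) = 9.5342
  k=3: S(3,0) = 13.7561; S(3,1) = 11.8799; S(3,2) = 10.2595; S(3,3) = 8.8602
Terminal payoffs V(N, i) = max(K - S_T, 0):
  V(3,0) = 0.000000; V(3,1) = 0.000000; V(3,2) = 0.220477; V(3,3) = 1.619803
Backward induction: V(k, i) = exp(-r*dt) * [p * V(k+1, i) + (1-p) * V(k+1, i+1)].
  V(2,0) = exp(-r*dt) * [p*0.000000 + (1-p)*0.000000] = 0.000000
  V(2,1) = exp(-r*dt) * [p*0.000000 + (1-p)*0.220477] = 0.114053
  V(2,2) = exp(-r*dt) * [p*0.220477 + (1-p)*1.619803] = 0.944322
  V(1,0) = exp(-r*dt) * [p*0.000000 + (1-p)*0.114053] = 0.059000
  V(1,1) = exp(-r*dt) * [p*0.114053 + (1-p)*0.944322] = 0.543539
  V(0,0) = exp(-r*dt) * [p*0.059000 + (1-p)*0.543539] = 0.309646


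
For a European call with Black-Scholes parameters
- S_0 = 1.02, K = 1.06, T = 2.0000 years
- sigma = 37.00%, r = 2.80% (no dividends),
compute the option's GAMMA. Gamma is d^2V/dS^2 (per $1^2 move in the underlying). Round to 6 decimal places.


d1 = 0.2951381894; d2 = -0.2281208287
phi(d1) = 0.3819399779; exp(-qT) = 1.0000000000; exp(-rT) = 0.9455391359
Gamma = exp(-qT) * phi(d1) / (S * sigma * sqrt(T)) = 1.0000000000 * 0.3819399779 / (1.0200 * 0.3700 * 1.4142135624) = 0.715613

Answer: Gamma = 0.715613


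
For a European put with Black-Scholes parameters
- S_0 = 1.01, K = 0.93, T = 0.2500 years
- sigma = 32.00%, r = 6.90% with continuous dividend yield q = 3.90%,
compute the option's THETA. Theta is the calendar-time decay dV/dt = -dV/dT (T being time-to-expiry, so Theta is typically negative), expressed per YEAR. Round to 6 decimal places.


Answer: Theta = -0.094169

Derivation:
d1 = 0.6426313981; d2 = 0.4826313981
phi(d1) = 0.3245141656; exp(-qT) = 0.9902973771; exp(-rT) = 0.9828979294
Theta = -S*exp(-qT)*phi(d1)*sigma/(2*sqrt(T)) + r*K*exp(-rT)*N(-d2) - q*S*exp(-qT)*N(-d1)
N(-d1) = 0.2602316523; N(-d2) = 0.3146787406; sqrt(T) = 0.5000000000
Term 1 = -1.0100 * 0.9902973771 * 0.3245141656 * 0.3200 / (2 * 0.5000000000) = -0.1038653383
Term 2 = 0.0690 * 0.9300 * 0.9828979294 * 0.3146787406 = 0.0198475938
Term 3 = -0.0390 * 1.0100 * 0.9902973771 * 0.2602316523 = -0.0101510678
Theta = -0.1038653383 + (0.0198475938) + (-0.0101510678) = -0.094169


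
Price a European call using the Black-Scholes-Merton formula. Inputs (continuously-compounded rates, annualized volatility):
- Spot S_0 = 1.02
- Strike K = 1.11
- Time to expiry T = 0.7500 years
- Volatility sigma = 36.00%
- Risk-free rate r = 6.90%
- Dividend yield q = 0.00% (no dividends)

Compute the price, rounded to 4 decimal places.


Answer: Price = 0.1122

Derivation:
d1 = (ln(S/K) + (r - q + 0.5*sigma^2) * T) / (sigma * sqrt(T)) = 0.05065483
d2 = d1 - sigma * sqrt(T) = -0.26111432
exp(-rT) = 0.94956623; exp(-qT) = 1.00000000
C = S_0 * exp(-qT) * N(d1) - K * exp(-rT) * N(d2)
N(d1) = 0.52019971; N(d2) = 0.39700217
C = 1.0200 * 1.00000000 * 0.52019971 - 1.1100 * 0.94956623 * 0.39700217 = 0.1122


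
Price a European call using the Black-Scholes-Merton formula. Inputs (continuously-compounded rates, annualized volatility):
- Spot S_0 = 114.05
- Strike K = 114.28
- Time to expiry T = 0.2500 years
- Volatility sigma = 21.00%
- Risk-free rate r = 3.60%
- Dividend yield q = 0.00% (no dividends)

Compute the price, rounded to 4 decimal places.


d1 = (ln(S/K) + (r - q + 0.5*sigma^2) * T) / (sigma * sqrt(T)) = 0.11902735
d2 = d1 - sigma * sqrt(T) = 0.01402735
exp(-rT) = 0.99104038; exp(-qT) = 1.00000000
C = S_0 * exp(-qT) * N(d1) - K * exp(-rT) * N(d2)
N(d1) = 0.54737315; N(d2) = 0.50559592
C = 114.0500 * 1.00000000 * 0.54737315 - 114.2800 * 0.99104038 * 0.50559592 = 5.1661

Answer: Price = 5.1661


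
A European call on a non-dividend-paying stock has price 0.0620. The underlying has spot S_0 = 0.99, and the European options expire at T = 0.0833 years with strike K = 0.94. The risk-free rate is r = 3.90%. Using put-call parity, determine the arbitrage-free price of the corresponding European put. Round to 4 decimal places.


Answer: Put price = 0.0090

Derivation:
Put-call parity: C - P = S_0 * exp(-qT) - K * exp(-rT).
S_0 * exp(-qT) = 0.9900 * 1.00000000 = 0.99000000
K * exp(-rT) = 0.9400 * 0.99675657 = 0.93695118
P = C - S*exp(-qT) + K*exp(-rT)
P = 0.0620 - 0.99000000 + 0.93695118 = 0.0090


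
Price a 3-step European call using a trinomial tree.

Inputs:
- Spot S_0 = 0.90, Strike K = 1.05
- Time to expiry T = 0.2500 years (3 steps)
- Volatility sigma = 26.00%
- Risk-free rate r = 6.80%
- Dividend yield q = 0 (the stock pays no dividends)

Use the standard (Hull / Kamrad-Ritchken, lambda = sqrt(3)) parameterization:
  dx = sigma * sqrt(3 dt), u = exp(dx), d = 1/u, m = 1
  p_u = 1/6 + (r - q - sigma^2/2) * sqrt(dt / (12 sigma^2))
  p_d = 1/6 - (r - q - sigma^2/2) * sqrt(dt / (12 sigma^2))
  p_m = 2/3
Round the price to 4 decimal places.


dt = T/N = 0.083333; dx = sigma*sqrt(3*dt) = 0.130000
u = exp(dx) = 1.138828; d = 1/u = 0.878095
p_u = 0.177628, p_m = 0.666667, p_d = 0.155705
Discount per step: exp(-r*dt) = 0.994349
Stock lattice S(k, j) with j the centered position index:
  k=0: S(0,+0) = 0.9000
  k=1: S(1,-1) = 0.7903; S(1,+0) = 0.9000; S(1,+1) = 1.0249
  k=2: S(2,-2) = 0.6939; S(2,-1) = 0.7903; S(2,+0) = 0.9000; S(2,+1) = 1.0249; S(2,+2) = 1.1672
  k=3: S(3,-3) = 0.6094; S(3,-2) = 0.6939; S(3,-1) = 0.7903; S(3,+0) = 0.9000; S(3,+1) = 1.0249; S(3,+2) = 1.1672; S(3,+3) = 1.3293
Terminal payoffs V(N, j) = max(S_T - K, 0):
  V(3,-3) = 0.000000; V(3,-2) = 0.000000; V(3,-1) = 0.000000; V(3,+0) = 0.000000; V(3,+1) = 0.000000; V(3,+2) = 0.117237; V(3,+3) = 0.279283
Backward induction: V(k, j) = exp(-r*dt) * [p_u * V(k+1, j+1) + p_m * V(k+1, j) + p_d * V(k+1, j-1)]
  V(2,-2) = exp(-r*dt) * [p_u*0.000000 + p_m*0.000000 + p_d*0.000000] = 0.000000
  V(2,-1) = exp(-r*dt) * [p_u*0.000000 + p_m*0.000000 + p_d*0.000000] = 0.000000
  V(2,+0) = exp(-r*dt) * [p_u*0.000000 + p_m*0.000000 + p_d*0.000000] = 0.000000
  V(2,+1) = exp(-r*dt) * [p_u*0.117237 + p_m*0.000000 + p_d*0.000000] = 0.020707
  V(2,+2) = exp(-r*dt) * [p_u*0.279283 + p_m*0.117237 + p_d*0.000000] = 0.127045
  V(1,-1) = exp(-r*dt) * [p_u*0.000000 + p_m*0.000000 + p_d*0.000000] = 0.000000
  V(1,+0) = exp(-r*dt) * [p_u*0.020707 + p_m*0.000000 + p_d*0.000000] = 0.003657
  V(1,+1) = exp(-r*dt) * [p_u*0.127045 + p_m*0.020707 + p_d*0.000000] = 0.036166
  V(0,+0) = exp(-r*dt) * [p_u*0.036166 + p_m*0.003657 + p_d*0.000000] = 0.008812

Answer: Price = V(0,0) = 0.0088


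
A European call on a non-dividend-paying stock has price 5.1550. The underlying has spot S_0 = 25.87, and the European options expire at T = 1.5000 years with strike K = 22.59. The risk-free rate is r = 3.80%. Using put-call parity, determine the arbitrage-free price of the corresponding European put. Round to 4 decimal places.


Answer: Put price = 0.6234

Derivation:
Put-call parity: C - P = S_0 * exp(-qT) - K * exp(-rT).
S_0 * exp(-qT) = 25.8700 * 1.00000000 = 25.87000000
K * exp(-rT) = 22.5900 * 0.94459407 = 21.33838003
P = C - S*exp(-qT) + K*exp(-rT)
P = 5.1550 - 25.87000000 + 21.33838003 = 0.6234


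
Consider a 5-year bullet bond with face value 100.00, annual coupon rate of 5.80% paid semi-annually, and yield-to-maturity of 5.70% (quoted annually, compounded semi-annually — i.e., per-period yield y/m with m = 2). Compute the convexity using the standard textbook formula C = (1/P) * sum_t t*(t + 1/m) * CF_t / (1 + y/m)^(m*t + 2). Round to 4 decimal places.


Answer: Convexity = 21.9636

Derivation:
Coupon per period c = face * coupon_rate / m = 2.900000
Periods per year m = 2; per-period yield y/m = 0.028500
Number of cashflows N = 10
Cashflows (t years, CF_t, discount factor 1/(1+y/m)^(m*t), PV):
  t = 0.5000: CF_t = 2.900000, DF = 0.972290, PV = 2.819640
  t = 1.0000: CF_t = 2.900000, DF = 0.945347, PV = 2.741507
  t = 1.5000: CF_t = 2.900000, DF = 0.919152, PV = 2.665539
  t = 2.0000: CF_t = 2.900000, DF = 0.893682, PV = 2.591677
  t = 2.5000: CF_t = 2.900000, DF = 0.868917, PV = 2.519861
  t = 3.0000: CF_t = 2.900000, DF = 0.844840, PV = 2.450035
  t = 3.5000: CF_t = 2.900000, DF = 0.821429, PV = 2.382144
  t = 4.0000: CF_t = 2.900000, DF = 0.798667, PV = 2.316134
  t = 4.5000: CF_t = 2.900000, DF = 0.776536, PV = 2.251953
  t = 5.0000: CF_t = 102.900000, DF = 0.755018, PV = 77.691305
Price P = sum_t PV_t = 100.429794
Convexity numerator sum_t t*(t + 1/m) * CF_t / (1+y/m)^(m*t + 2):
  t = 0.5000: term = 1.332770
  t = 1.0000: term = 3.887515
  t = 1.5000: term = 7.559582
  t = 2.0000: term = 12.250173
  t = 2.5000: term = 17.866076
  t = 3.0000: term = 24.319404
  t = 3.5000: term = 31.527343
  t = 4.0000: term = 39.411915
  t = 4.5000: term = 47.899751
  t = 5.0000: term = 2019.744882
Convexity = (1/P) * sum = 2205.799412 / 100.429794 = 21.963596


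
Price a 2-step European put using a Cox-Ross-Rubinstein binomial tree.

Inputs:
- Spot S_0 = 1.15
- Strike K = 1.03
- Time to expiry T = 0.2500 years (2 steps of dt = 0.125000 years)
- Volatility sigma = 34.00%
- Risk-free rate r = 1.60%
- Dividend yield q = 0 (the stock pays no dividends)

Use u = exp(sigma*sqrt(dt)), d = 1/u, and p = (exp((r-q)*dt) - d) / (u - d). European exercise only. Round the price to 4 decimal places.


dt = T/N = 0.125000
u = exp(sigma*sqrt(dt)) = 1.127732; d = 1/u = 0.886736
p = (exp((r-q)*dt) - d) / (u - d) = 0.478291
Discount per step: exp(-r*dt) = 0.998002
Stock lattice S(k, i) with i counting down-moves:
  k=0: S(0,0) = 1.1500
  k=1: S(1,0) = 1.2969; S(1,1) = 1.0197
  k=2: S(2,0) = 1.4625; S(2,1) = 1.1500; S(2,2) = 0.9042
Terminal payoffs V(N, i) = max(K - S_T, 0):
  V(2,0) = 0.000000; V(2,1) = 0.000000; V(2,2) = 0.125754
Backward induction: V(k, i) = exp(-r*dt) * [p * V(k+1, i) + (1-p) * V(k+1, i+1)].
  V(1,0) = exp(-r*dt) * [p*0.000000 + (1-p)*0.000000] = 0.000000
  V(1,1) = exp(-r*dt) * [p*0.000000 + (1-p)*0.125754] = 0.065476
  V(0,0) = exp(-r*dt) * [p*0.000000 + (1-p)*0.065476] = 0.034091

Answer: Price = V(0,0) = 0.0341


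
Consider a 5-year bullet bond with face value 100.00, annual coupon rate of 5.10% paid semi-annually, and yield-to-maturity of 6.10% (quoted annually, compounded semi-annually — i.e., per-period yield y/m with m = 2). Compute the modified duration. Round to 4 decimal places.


Answer: Modified duration = 4.3300

Derivation:
Coupon per period c = face * coupon_rate / m = 2.550000
Periods per year m = 2; per-period yield y/m = 0.030500
Number of cashflows N = 10
Cashflows (t years, CF_t, discount factor 1/(1+y/m)^(m*t), PV):
  t = 0.5000: CF_t = 2.550000, DF = 0.970403, PV = 2.474527
  t = 1.0000: CF_t = 2.550000, DF = 0.941681, PV = 2.401288
  t = 1.5000: CF_t = 2.550000, DF = 0.913810, PV = 2.330216
  t = 2.0000: CF_t = 2.550000, DF = 0.886764, PV = 2.261248
  t = 2.5000: CF_t = 2.550000, DF = 0.860518, PV = 2.194321
  t = 3.0000: CF_t = 2.550000, DF = 0.835049, PV = 2.129375
  t = 3.5000: CF_t = 2.550000, DF = 0.810334, PV = 2.066352
  t = 4.0000: CF_t = 2.550000, DF = 0.786350, PV = 2.005193
  t = 4.5000: CF_t = 2.550000, DF = 0.763076, PV = 1.945845
  t = 5.0000: CF_t = 102.550000, DF = 0.740491, PV = 75.937397
Price P = sum_t PV_t = 95.745761
First compute Macaulay numerator sum_t t * PV_t:
  t * PV_t at t = 0.5000: 1.237263
  t * PV_t at t = 1.0000: 2.401288
  t * PV_t at t = 1.5000: 3.495324
  t * PV_t at t = 2.0000: 4.522496
  t * PV_t at t = 2.5000: 5.485803
  t * PV_t at t = 3.0000: 6.388126
  t * PV_t at t = 3.5000: 7.232230
  t * PV_t at t = 4.0000: 8.020773
  t * PV_t at t = 4.5000: 8.756302
  t * PV_t at t = 5.0000: 379.686983
Macaulay duration D = 427.226588 / 95.745761 = 4.462094
Modified duration = D / (1 + y/m) = 4.462094 / (1 + 0.030500) = 4.330028


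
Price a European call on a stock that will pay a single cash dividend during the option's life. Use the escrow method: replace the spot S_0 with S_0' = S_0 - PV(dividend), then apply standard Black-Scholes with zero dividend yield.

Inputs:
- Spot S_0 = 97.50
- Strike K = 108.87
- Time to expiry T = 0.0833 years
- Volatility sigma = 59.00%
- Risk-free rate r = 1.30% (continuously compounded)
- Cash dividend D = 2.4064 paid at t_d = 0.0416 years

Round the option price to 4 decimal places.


PV(D) = D * exp(-r * t_d) = 2.4064 * 0.99945935 = 2.40509897
S_0' = S_0 - PV(D) = 97.5000 - 2.40509897 = 95.09490103
d1 = (ln(S_0'/K) + (r + sigma^2/2)*T) / (sigma*sqrt(T)) = -0.70292987
d2 = d1 - sigma*sqrt(T) = -0.87321413
exp(-rT) = 0.99891769
N(d1) = 0.24104973; N(d2) = 0.19127319
C = S_0' * N(d1) - K * exp(-rT) * N(d2) = 95.09490103 * 0.24104973 - 108.8700 * 0.99891769 * 0.19127319 = 2.1212

Answer: Price = 2.1212


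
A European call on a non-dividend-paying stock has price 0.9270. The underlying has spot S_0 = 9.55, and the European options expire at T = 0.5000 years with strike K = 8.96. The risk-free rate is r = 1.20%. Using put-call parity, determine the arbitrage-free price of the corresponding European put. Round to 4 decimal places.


Answer: Put price = 0.2834

Derivation:
Put-call parity: C - P = S_0 * exp(-qT) - K * exp(-rT).
S_0 * exp(-qT) = 9.5500 * 1.00000000 = 9.55000000
K * exp(-rT) = 8.9600 * 0.99401796 = 8.90640096
P = C - S*exp(-qT) + K*exp(-rT)
P = 0.9270 - 9.55000000 + 8.90640096 = 0.2834


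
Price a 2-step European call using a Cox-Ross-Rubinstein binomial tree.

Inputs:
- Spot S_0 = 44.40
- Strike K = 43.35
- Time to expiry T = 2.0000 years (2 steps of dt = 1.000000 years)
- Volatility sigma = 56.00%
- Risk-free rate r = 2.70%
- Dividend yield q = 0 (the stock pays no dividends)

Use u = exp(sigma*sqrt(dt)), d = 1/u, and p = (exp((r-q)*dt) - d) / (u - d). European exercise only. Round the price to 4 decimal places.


dt = T/N = 1.000000
u = exp(sigma*sqrt(dt)) = 1.750673; d = 1/u = 0.571209
p = (exp((r-q)*dt) - d) / (u - d) = 0.386751
Discount per step: exp(-r*dt) = 0.973361
Stock lattice S(k, i) with i counting down-moves:
  k=0: S(0,0) = 44.4000
  k=1: S(1,0) = 77.7299; S(1,1) = 25.3617
  k=2: S(2,0) = 136.0795; S(2,1) = 44.4000; S(2,2) = 14.4868
Terminal payoffs V(N, i) = max(S_T - K, 0):
  V(2,0) = 92.729527; V(2,1) = 1.050000; V(2,2) = 0.000000
Backward induction: V(k, i) = exp(-r*dt) * [p * V(k+1, i) + (1-p) * V(k+1, i+1)].
  V(1,0) = exp(-r*dt) * [p*92.729527 + (1-p)*1.050000] = 35.534649
  V(1,1) = exp(-r*dt) * [p*1.050000 + (1-p)*0.000000] = 0.395271
  V(0,0) = exp(-r*dt) * [p*35.534649 + (1-p)*0.395271] = 13.612907

Answer: Price = V(0,0) = 13.6129


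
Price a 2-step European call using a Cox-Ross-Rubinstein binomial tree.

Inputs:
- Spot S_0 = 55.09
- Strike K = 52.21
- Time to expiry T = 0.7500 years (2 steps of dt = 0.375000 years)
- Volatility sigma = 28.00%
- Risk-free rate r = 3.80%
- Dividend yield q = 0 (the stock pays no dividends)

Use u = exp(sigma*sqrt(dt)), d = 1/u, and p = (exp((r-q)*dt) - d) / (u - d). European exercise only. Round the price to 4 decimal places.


Answer: Price = V(0,0) = 7.5474

Derivation:
dt = T/N = 0.375000
u = exp(sigma*sqrt(dt)) = 1.187042; d = 1/u = 0.842430
p = (exp((r-q)*dt) - d) / (u - d) = 0.498886
Discount per step: exp(-r*dt) = 0.985851
Stock lattice S(k, i) with i counting down-moves:
  k=0: S(0,0) = 55.0900
  k=1: S(1,0) = 65.3941; S(1,1) = 46.4095
  k=2: S(2,0) = 77.6256; S(2,1) = 55.0900; S(2,2) = 39.0968
Terminal payoffs V(N, i) = max(S_T - K, 0):
  V(2,0) = 25.415562; V(2,1) = 2.880000; V(2,2) = 0.000000
Backward induction: V(k, i) = exp(-r*dt) * [p * V(k+1, i) + (1-p) * V(k+1, i+1)].
  V(1,0) = exp(-r*dt) * [p*25.415562 + (1-p)*2.880000] = 13.922846
  V(1,1) = exp(-r*dt) * [p*2.880000 + (1-p)*0.000000] = 1.416461
  V(0,0) = exp(-r*dt) * [p*13.922846 + (1-p)*1.416461] = 7.547396


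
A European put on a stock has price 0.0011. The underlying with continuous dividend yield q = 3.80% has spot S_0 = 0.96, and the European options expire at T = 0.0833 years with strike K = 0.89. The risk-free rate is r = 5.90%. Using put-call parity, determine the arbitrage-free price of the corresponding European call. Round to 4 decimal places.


Put-call parity: C - P = S_0 * exp(-qT) - K * exp(-rT).
S_0 * exp(-qT) = 0.9600 * 0.99683960 = 0.95696602
K * exp(-rT) = 0.8900 * 0.99509736 = 0.88563665
C = P + S*exp(-qT) - K*exp(-rT)
C = 0.0011 + 0.95696602 - 0.88563665 = 0.0724

Answer: Call price = 0.0724


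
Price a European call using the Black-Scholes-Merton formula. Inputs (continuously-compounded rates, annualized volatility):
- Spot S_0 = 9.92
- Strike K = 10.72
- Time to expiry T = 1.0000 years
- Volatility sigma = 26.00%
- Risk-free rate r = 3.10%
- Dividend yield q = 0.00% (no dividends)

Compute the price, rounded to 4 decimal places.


Answer: Price = 0.8308

Derivation:
d1 = (ln(S/K) + (r - q + 0.5*sigma^2) * T) / (sigma * sqrt(T)) = -0.04907013
d2 = d1 - sigma * sqrt(T) = -0.30907013
exp(-rT) = 0.96947557; exp(-qT) = 1.00000000
C = S_0 * exp(-qT) * N(d1) - K * exp(-rT) * N(d2)
N(d1) = 0.48043170; N(d2) = 0.37863409
C = 9.9200 * 1.00000000 * 0.48043170 - 10.7200 * 0.96947557 * 0.37863409 = 0.8308


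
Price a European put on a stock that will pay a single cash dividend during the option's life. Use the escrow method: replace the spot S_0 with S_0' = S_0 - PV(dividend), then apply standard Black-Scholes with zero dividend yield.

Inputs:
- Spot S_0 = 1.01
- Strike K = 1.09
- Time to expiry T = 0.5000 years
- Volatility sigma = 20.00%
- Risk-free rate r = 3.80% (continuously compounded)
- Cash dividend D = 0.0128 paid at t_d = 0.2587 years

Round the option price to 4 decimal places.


Answer: Price = 0.1013

Derivation:
PV(D) = D * exp(-r * t_d) = 0.0128 * 0.99021756 = 0.01267478
S_0' = S_0 - PV(D) = 1.0100 - 0.01267478 = 0.99732522
d1 = (ln(S_0'/K) + (r + sigma^2/2)*T) / (sigma*sqrt(T)) = -0.42324629
d2 = d1 - sigma*sqrt(T) = -0.56466765
exp(-rT) = 0.98117936
N(-d1) = 0.66394221; N(-d2) = 0.71385008
P = K * exp(-rT) * N(-d2) - S_0' * N(-d1) = 1.0900 * 0.98117936 * 0.71385008 - 0.99732522 * 0.66394221 = 0.1013


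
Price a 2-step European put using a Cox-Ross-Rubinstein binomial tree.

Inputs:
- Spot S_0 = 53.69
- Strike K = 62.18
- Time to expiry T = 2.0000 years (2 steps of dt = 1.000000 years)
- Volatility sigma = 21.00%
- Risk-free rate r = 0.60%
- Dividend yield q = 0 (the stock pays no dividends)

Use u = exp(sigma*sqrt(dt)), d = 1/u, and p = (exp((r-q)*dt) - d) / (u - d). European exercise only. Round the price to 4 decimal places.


Answer: Price = V(0,0) = 11.8665

Derivation:
dt = T/N = 1.000000
u = exp(sigma*sqrt(dt)) = 1.233678; d = 1/u = 0.810584
p = (exp((r-q)*dt) - d) / (u - d) = 0.461916
Discount per step: exp(-r*dt) = 0.994018
Stock lattice S(k, i) with i counting down-moves:
  k=0: S(0,0) = 53.6900
  k=1: S(1,0) = 66.2362; S(1,1) = 43.5203
  k=2: S(2,0) = 81.7141; S(2,1) = 53.6900; S(2,2) = 35.2768
Terminal payoffs V(N, i) = max(K - S_T, 0):
  V(2,0) = 0.000000; V(2,1) = 8.490000; V(2,2) = 26.903156
Backward induction: V(k, i) = exp(-r*dt) * [p * V(k+1, i) + (1-p) * V(k+1, i+1)].
  V(1,0) = exp(-r*dt) * [p*0.000000 + (1-p)*8.490000] = 4.541005
  V(1,1) = exp(-r*dt) * [p*8.490000 + (1-p)*26.903156] = 18.287769
  V(0,0) = exp(-r*dt) * [p*4.541005 + (1-p)*18.287769] = 11.866506


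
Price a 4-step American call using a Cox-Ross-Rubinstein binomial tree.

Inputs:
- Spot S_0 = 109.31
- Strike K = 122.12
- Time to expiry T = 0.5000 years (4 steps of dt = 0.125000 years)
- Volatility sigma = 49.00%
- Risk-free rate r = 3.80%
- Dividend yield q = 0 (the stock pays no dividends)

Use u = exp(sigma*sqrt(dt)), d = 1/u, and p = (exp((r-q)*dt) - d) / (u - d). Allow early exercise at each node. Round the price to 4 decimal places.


Answer: Price = V(0,0) = 11.6605

Derivation:
dt = T/N = 0.125000
u = exp(sigma*sqrt(dt)) = 1.189153; d = 1/u = 0.840935
p = (exp((r-q)*dt) - d) / (u - d) = 0.470471
Discount per step: exp(-r*dt) = 0.995261
Stock lattice S(k, i) with i counting down-moves:
  k=0: S(0,0) = 109.3100
  k=1: S(1,0) = 129.9863; S(1,1) = 91.9226
  k=2: S(2,0) = 154.5736; S(2,1) = 109.3100; S(2,2) = 77.3009
  k=3: S(3,0) = 183.8116; S(3,1) = 129.9863; S(3,2) = 91.9226; S(3,3) = 65.0050
  k=4: S(4,0) = 218.5801; S(4,1) = 154.5736; S(4,2) = 109.3100; S(4,3) = 77.3009; S(4,4) = 54.6650
Terminal payoffs V(N, i) = max(S_T - K, 0):
  V(4,0) = 96.460098; V(4,1) = 32.453576; V(4,2) = 0.000000; V(4,3) = 0.000000; V(4,4) = 0.000000
Backward induction: V(k, i) = exp(-r*dt) * [p * V(k+1, i) + (1-p) * V(k+1, i+1)]; then take max(V_cont, immediate exercise) for American.
  V(3,0) = exp(-r*dt) * [p*96.460098 + (1-p)*32.453576] = 62.270303; exercise = 61.691609; V(3,0) = max -> 62.270303
  V(3,1) = exp(-r*dt) * [p*32.453576 + (1-p)*0.000000] = 15.196114; exercise = 7.866298; V(3,1) = max -> 15.196114
  V(3,2) = exp(-r*dt) * [p*0.000000 + (1-p)*0.000000] = 0.000000; exercise = 0.000000; V(3,2) = max -> 0.000000
  V(3,3) = exp(-r*dt) * [p*0.000000 + (1-p)*0.000000] = 0.000000; exercise = 0.000000; V(3,3) = max -> 0.000000
  V(2,0) = exp(-r*dt) * [p*62.270303 + (1-p)*15.196114] = 37.166197; exercise = 32.453576; V(2,0) = max -> 37.166197
  V(2,1) = exp(-r*dt) * [p*15.196114 + (1-p)*0.000000] = 7.115453; exercise = 0.000000; V(2,1) = max -> 7.115453
  V(2,2) = exp(-r*dt) * [p*0.000000 + (1-p)*0.000000] = 0.000000; exercise = 0.000000; V(2,2) = max -> 0.000000
  V(1,0) = exp(-r*dt) * [p*37.166197 + (1-p)*7.115453] = 21.152743; exercise = 7.866298; V(1,0) = max -> 21.152743
  V(1,1) = exp(-r*dt) * [p*7.115453 + (1-p)*0.000000] = 3.331751; exercise = 0.000000; V(1,1) = max -> 3.331751
  V(0,0) = exp(-r*dt) * [p*21.152743 + (1-p)*3.331751] = 11.660492; exercise = 0.000000; V(0,0) = max -> 11.660492


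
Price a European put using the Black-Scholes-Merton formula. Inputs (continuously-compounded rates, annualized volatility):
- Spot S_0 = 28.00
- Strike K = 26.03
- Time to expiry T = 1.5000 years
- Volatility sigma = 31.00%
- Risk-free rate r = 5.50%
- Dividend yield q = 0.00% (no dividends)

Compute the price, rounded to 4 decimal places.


Answer: Price = 2.2154

Derivation:
d1 = (ln(S/K) + (r - q + 0.5*sigma^2) * T) / (sigma * sqrt(T)) = 0.59928160
d2 = d1 - sigma * sqrt(T) = 0.21961069
exp(-rT) = 0.92081144; exp(-qT) = 1.00000000
P = K * exp(-rT) * N(-d2) - S_0 * exp(-qT) * N(-d1)
N(-d1) = 0.27449256; N(-d2) = 0.41308718
P = 26.0300 * 0.92081144 * 0.41308718 - 28.0000 * 1.00000000 * 0.27449256 = 2.2154


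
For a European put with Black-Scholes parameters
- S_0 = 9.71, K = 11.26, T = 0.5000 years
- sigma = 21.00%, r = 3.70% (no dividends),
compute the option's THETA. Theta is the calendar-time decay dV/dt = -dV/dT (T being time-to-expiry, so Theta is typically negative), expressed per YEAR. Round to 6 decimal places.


Answer: Theta = -0.079473

Derivation:
d1 = -0.7985278789; d2 = -0.9470203029
phi(d1) = 0.2900326083; exp(-qT) = 1.0000000000; exp(-rT) = 0.9816700746
Theta = -S*exp(-qT)*phi(d1)*sigma/(2*sqrt(T)) + r*K*exp(-rT)*N(-d2) - q*S*exp(-qT)*N(-d1)
N(-d1) = 0.7877178893; N(-d2) = 0.8281857833; sqrt(T) = 0.7071067812
Term 1 = -9.7100 * 1.0000000000 * 0.2900326083 * 0.2100 / (2 * 0.7071067812) = -0.4181868335
Term 2 = 0.0370 * 11.2600 * 0.9816700746 * 0.8281857833 = 0.3387142263
Term 3 = 0 (no dividend yield, q = 0)
Theta = -0.4181868335 + (0.3387142263) + (0.0000000000) = -0.079473


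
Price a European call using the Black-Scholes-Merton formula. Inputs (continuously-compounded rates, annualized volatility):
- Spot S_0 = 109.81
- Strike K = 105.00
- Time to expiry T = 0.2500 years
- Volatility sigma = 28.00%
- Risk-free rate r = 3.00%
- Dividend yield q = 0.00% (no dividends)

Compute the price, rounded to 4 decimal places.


d1 = (ln(S/K) + (r - q + 0.5*sigma^2) * T) / (sigma * sqrt(T)) = 0.44350892
d2 = d1 - sigma * sqrt(T) = 0.30350892
exp(-rT) = 0.99252805; exp(-qT) = 1.00000000
C = S_0 * exp(-qT) * N(d1) - K * exp(-rT) * N(d2)
N(d1) = 0.67130117; N(d2) = 0.61924898
C = 109.8100 * 1.00000000 * 0.67130117 - 105.0000 * 0.99252805 * 0.61924898 = 9.1803

Answer: Price = 9.1803


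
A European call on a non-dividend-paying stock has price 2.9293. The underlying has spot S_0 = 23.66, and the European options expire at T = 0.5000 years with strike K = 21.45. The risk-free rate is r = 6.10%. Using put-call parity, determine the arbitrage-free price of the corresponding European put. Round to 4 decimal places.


Put-call parity: C - P = S_0 * exp(-qT) - K * exp(-rT).
S_0 * exp(-qT) = 23.6600 * 1.00000000 = 23.66000000
K * exp(-rT) = 21.4500 * 0.96996043 = 20.80565127
P = C - S*exp(-qT) + K*exp(-rT)
P = 2.9293 - 23.66000000 + 20.80565127 = 0.0750

Answer: Put price = 0.0750


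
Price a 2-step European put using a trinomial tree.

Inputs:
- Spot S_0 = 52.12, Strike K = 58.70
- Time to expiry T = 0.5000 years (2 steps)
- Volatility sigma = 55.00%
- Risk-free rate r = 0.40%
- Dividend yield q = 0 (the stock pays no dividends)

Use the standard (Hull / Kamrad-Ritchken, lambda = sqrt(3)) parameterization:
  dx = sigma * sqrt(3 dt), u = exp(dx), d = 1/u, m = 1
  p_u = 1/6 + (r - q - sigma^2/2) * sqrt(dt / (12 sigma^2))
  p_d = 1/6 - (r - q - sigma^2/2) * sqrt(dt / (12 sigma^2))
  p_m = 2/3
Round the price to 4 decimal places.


Answer: Price = V(0,0) = 12.0808

Derivation:
dt = T/N = 0.250000; dx = sigma*sqrt(3*dt) = 0.476314
u = exp(dx) = 1.610128; d = 1/u = 0.621068
p_u = 0.128024, p_m = 0.666667, p_d = 0.205310
Discount per step: exp(-r*dt) = 0.999000
Stock lattice S(k, j) with j the centered position index:
  k=0: S(0,+0) = 52.1200
  k=1: S(1,-1) = 32.3701; S(1,+0) = 52.1200; S(1,+1) = 83.9199
  k=2: S(2,-2) = 20.1040; S(2,-1) = 32.3701; S(2,+0) = 52.1200; S(2,+1) = 83.9199; S(2,+2) = 135.1218
Terminal payoffs V(N, j) = max(K - S_T, 0):
  V(2,-2) = 38.595960; V(2,-1) = 26.329912; V(2,+0) = 6.580000; V(2,+1) = 0.000000; V(2,+2) = 0.000000
Backward induction: V(k, j) = exp(-r*dt) * [p_u * V(k+1, j+1) + p_m * V(k+1, j) + p_d * V(k+1, j-1)]
  V(1,-1) = exp(-r*dt) * [p_u*6.580000 + p_m*26.329912 + p_d*38.595960] = 26.293491
  V(1,+0) = exp(-r*dt) * [p_u*0.000000 + p_m*6.580000 + p_d*26.329912] = 9.782667
  V(1,+1) = exp(-r*dt) * [p_u*0.000000 + p_m*0.000000 + p_d*6.580000] = 1.349588
  V(0,+0) = exp(-r*dt) * [p_u*1.349588 + p_m*9.782667 + p_d*26.293491] = 12.080781


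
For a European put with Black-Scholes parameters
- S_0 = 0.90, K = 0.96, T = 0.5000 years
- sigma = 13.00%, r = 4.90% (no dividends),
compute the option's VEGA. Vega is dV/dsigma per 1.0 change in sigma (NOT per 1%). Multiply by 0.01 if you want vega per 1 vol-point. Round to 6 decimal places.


d1 = -0.3895997485; d2 = -0.4815236301
phi(d1) = 0.3697853728; exp(-qT) = 1.0000000000; exp(-rT) = 0.9757976889
Vega = S * exp(-qT) * phi(d1) * sqrt(T) = 0.9000 * 1.0000000000 * 0.3697853728 * 0.7071067812 = 0.235330

Answer: Vega = 0.235330


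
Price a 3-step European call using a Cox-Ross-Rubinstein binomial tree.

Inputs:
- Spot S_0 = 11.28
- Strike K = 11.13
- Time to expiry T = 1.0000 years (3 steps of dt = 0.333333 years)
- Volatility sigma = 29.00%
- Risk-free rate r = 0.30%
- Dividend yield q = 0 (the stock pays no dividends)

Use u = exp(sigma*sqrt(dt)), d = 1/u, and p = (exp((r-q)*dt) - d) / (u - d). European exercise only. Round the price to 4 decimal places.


dt = T/N = 0.333333
u = exp(sigma*sqrt(dt)) = 1.182264; d = 1/u = 0.845834
p = (exp((r-q)*dt) - d) / (u - d) = 0.461213
Discount per step: exp(-r*dt) = 0.999000
Stock lattice S(k, i) with i counting down-moves:
  k=0: S(0,0) = 11.2800
  k=1: S(1,0) = 13.3359; S(1,1) = 9.5410
  k=2: S(2,0) = 15.7666; S(2,1) = 11.2800; S(2,2) = 8.0701
  k=3: S(3,0) = 18.6403; S(3,1) = 13.3359; S(3,2) = 9.5410; S(3,3) = 6.8260
Terminal payoffs V(N, i) = max(S_T - K, 0):
  V(3,0) = 7.510301; V(3,1) = 2.205942; V(3,2) = 0.000000; V(3,3) = 0.000000
Backward induction: V(k, i) = exp(-r*dt) * [p * V(k+1, i) + (1-p) * V(k+1, i+1)].
  V(2,0) = exp(-r*dt) * [p*7.510301 + (1-p)*2.205942] = 4.647734
  V(2,1) = exp(-r*dt) * [p*2.205942 + (1-p)*0.000000] = 1.016393
  V(2,2) = exp(-r*dt) * [p*0.000000 + (1-p)*0.000000] = 0.000000
  V(1,0) = exp(-r*dt) * [p*4.647734 + (1-p)*1.016393] = 2.688527
  V(1,1) = exp(-r*dt) * [p*1.016393 + (1-p)*0.000000] = 0.468306
  V(0,0) = exp(-r*dt) * [p*2.688527 + (1-p)*0.468306] = 1.490810

Answer: Price = V(0,0) = 1.4908


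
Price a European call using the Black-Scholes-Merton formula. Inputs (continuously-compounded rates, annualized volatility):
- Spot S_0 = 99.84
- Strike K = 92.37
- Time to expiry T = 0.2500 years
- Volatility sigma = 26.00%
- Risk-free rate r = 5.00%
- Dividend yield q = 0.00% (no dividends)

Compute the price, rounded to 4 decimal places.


d1 = (ln(S/K) + (r - q + 0.5*sigma^2) * T) / (sigma * sqrt(T)) = 0.75935888
d2 = d1 - sigma * sqrt(T) = 0.62935888
exp(-rT) = 0.98757780; exp(-qT) = 1.00000000
C = S_0 * exp(-qT) * N(d1) - K * exp(-rT) * N(d2)
N(d1) = 0.77618105; N(d2) = 0.73544293
C = 99.8400 * 1.00000000 * 0.77618105 - 92.3700 * 0.98757780 * 0.73544293 = 10.4049

Answer: Price = 10.4049


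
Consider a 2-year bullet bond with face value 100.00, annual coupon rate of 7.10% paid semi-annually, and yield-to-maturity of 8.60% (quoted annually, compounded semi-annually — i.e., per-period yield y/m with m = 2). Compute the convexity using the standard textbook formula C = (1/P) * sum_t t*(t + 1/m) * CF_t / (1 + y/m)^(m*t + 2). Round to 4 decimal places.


Answer: Convexity = 4.2845

Derivation:
Coupon per period c = face * coupon_rate / m = 3.550000
Periods per year m = 2; per-period yield y/m = 0.043000
Number of cashflows N = 4
Cashflows (t years, CF_t, discount factor 1/(1+y/m)^(m*t), PV):
  t = 0.5000: CF_t = 3.550000, DF = 0.958773, PV = 3.403643
  t = 1.0000: CF_t = 3.550000, DF = 0.919245, PV = 3.263321
  t = 1.5000: CF_t = 3.550000, DF = 0.881347, PV = 3.128783
  t = 2.0000: CF_t = 103.550000, DF = 0.845012, PV = 87.500970
Price P = sum_t PV_t = 97.296717
Convexity numerator sum_t t*(t + 1/m) * CF_t / (1+y/m)^(m*t + 2):
  t = 0.5000: term = 1.564391
  t = 1.0000: term = 4.499688
  t = 1.5000: term = 8.628356
  t = 2.0000: term = 402.174247
Convexity = (1/P) * sum = 416.866682 / 97.296717 = 4.284489


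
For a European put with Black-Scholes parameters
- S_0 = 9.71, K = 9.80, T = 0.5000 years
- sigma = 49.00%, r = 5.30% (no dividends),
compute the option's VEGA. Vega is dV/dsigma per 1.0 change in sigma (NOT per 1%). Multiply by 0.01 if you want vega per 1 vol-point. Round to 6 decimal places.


Answer: Vega = 2.671815

Derivation:
d1 = 0.2230962203; d2 = -0.1233861024
phi(d1) = 0.3891367343; exp(-qT) = 1.0000000000; exp(-rT) = 0.9738480438
Vega = S * exp(-qT) * phi(d1) * sqrt(T) = 9.7100 * 1.0000000000 * 0.3891367343 * 0.7071067812 = 2.671815


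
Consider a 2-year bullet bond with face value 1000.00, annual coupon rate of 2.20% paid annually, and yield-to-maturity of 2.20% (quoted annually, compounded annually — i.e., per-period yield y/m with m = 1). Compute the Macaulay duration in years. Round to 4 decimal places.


Answer: Macaulay duration = 1.9785 years

Derivation:
Coupon per period c = face * coupon_rate / m = 22.000000
Periods per year m = 1; per-period yield y/m = 0.022000
Number of cashflows N = 2
Cashflows (t years, CF_t, discount factor 1/(1+y/m)^(m*t), PV):
  t = 1.0000: CF_t = 22.000000, DF = 0.978474, PV = 21.526419
  t = 2.0000: CF_t = 1022.000000, DF = 0.957411, PV = 978.473581
Price P = sum_t PV_t = 1000.000000
Macaulay numerator sum_t t * PV_t:
  t * PV_t at t = 1.0000: 21.526419
  t * PV_t at t = 2.0000: 1956.947162
Macaulay duration D = (sum_t t * PV_t) / P = 1978.473581 / 1000.000000 = 1.978474


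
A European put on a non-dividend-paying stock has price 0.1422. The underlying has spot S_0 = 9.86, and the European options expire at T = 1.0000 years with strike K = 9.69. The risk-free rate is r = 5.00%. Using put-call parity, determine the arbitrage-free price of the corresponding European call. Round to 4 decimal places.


Answer: Call price = 0.7848

Derivation:
Put-call parity: C - P = S_0 * exp(-qT) - K * exp(-rT).
S_0 * exp(-qT) = 9.8600 * 1.00000000 = 9.86000000
K * exp(-rT) = 9.6900 * 0.95122942 = 9.21741312
C = P + S*exp(-qT) - K*exp(-rT)
C = 0.1422 + 9.86000000 - 9.21741312 = 0.7848


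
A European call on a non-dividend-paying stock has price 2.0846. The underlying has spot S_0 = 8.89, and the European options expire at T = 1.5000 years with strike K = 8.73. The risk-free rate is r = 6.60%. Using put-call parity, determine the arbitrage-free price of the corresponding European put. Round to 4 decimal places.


Answer: Put price = 1.1017

Derivation:
Put-call parity: C - P = S_0 * exp(-qT) - K * exp(-rT).
S_0 * exp(-qT) = 8.8900 * 1.00000000 = 8.89000000
K * exp(-rT) = 8.7300 * 0.90574271 = 7.90713384
P = C - S*exp(-qT) + K*exp(-rT)
P = 2.0846 - 8.89000000 + 7.90713384 = 1.1017


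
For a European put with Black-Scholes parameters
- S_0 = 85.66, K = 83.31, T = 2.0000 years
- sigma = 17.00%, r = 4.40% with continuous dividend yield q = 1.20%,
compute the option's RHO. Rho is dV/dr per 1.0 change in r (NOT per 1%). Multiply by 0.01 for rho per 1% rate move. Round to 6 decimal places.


d1 = 0.5021181151; d2 = 0.2617018095
phi(d1) = 0.3516918778; exp(-qT) = 0.9762857098; exp(-rT) = 0.9157608767
N(-d2) = 0.3967756727
Rho = -K*T*exp(-rT)*N(-d2) = -83.3100 * 2.0000 * 0.9157608767 * 0.3967756727 = -60.541650

Answer: Rho = -60.541650


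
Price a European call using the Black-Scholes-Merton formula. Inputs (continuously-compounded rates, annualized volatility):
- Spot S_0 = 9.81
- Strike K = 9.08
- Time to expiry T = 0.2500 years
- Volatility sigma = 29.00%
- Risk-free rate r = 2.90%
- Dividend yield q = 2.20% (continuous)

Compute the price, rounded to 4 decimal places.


d1 = (ln(S/K) + (r - q + 0.5*sigma^2) * T) / (sigma * sqrt(T)) = 0.61786608
d2 = d1 - sigma * sqrt(T) = 0.47286608
exp(-rT) = 0.99277622; exp(-qT) = 0.99451510
C = S_0 * exp(-qT) * N(d1) - K * exp(-rT) * N(d2)
N(d1) = 0.73166819; N(d2) = 0.68184564
C = 9.8100 * 0.99451510 * 0.73166819 - 9.0800 * 0.99277622 * 0.68184564 = 0.9919

Answer: Price = 0.9919


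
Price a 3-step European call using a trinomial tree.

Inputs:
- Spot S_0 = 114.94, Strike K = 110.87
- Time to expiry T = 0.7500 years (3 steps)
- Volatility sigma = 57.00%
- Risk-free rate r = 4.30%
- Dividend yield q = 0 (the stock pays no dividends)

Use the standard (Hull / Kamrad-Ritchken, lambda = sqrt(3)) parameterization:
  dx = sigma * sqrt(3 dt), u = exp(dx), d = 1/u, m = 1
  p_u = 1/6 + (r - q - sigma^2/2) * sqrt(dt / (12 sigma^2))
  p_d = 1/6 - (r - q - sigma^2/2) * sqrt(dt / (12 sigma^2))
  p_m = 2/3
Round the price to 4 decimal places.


Answer: Price = V(0,0) = 24.1443

Derivation:
dt = T/N = 0.250000; dx = sigma*sqrt(3*dt) = 0.493634
u = exp(dx) = 1.638260; d = 1/u = 0.610404
p_u = 0.136419, p_m = 0.666667, p_d = 0.196914
Discount per step: exp(-r*dt) = 0.989308
Stock lattice S(k, j) with j the centered position index:
  k=0: S(0,+0) = 114.9400
  k=1: S(1,-1) = 70.1598; S(1,+0) = 114.9400; S(1,+1) = 188.3016
  k=2: S(2,-2) = 42.8258; S(2,-1) = 70.1598; S(2,+0) = 114.9400; S(2,+1) = 188.3016; S(2,+2) = 308.4868
  k=3: S(3,-3) = 26.1410; S(3,-2) = 42.8258; S(3,-1) = 70.1598; S(3,+0) = 114.9400; S(3,+1) = 188.3016; S(3,+2) = 308.4868; S(3,+3) = 505.3816
Terminal payoffs V(N, j) = max(S_T - K, 0):
  V(3,-3) = 0.000000; V(3,-2) = 0.000000; V(3,-1) = 0.000000; V(3,+0) = 4.070000; V(3,+1) = 77.431562; V(3,+2) = 197.616849; V(3,+3) = 394.511553
Backward induction: V(k, j) = exp(-r*dt) * [p_u * V(k+1, j+1) + p_m * V(k+1, j) + p_d * V(k+1, j-1)]
  V(2,-2) = exp(-r*dt) * [p_u*0.000000 + p_m*0.000000 + p_d*0.000000] = 0.000000
  V(2,-1) = exp(-r*dt) * [p_u*4.070000 + p_m*0.000000 + p_d*0.000000] = 0.549289
  V(2,+0) = exp(-r*dt) * [p_u*77.431562 + p_m*4.070000 + p_d*0.000000] = 13.134518
  V(2,+1) = exp(-r*dt) * [p_u*197.616849 + p_m*77.431562 + p_d*4.070000] = 78.532415
  V(2,+2) = exp(-r*dt) * [p_u*394.511553 + p_m*197.616849 + p_d*77.431562] = 198.663693
  V(1,-1) = exp(-r*dt) * [p_u*13.134518 + p_m*0.549289 + p_d*0.000000] = 2.134917
  V(1,+0) = exp(-r*dt) * [p_u*78.532415 + p_m*13.134518 + p_d*0.549289] = 19.368494
  V(1,+1) = exp(-r*dt) * [p_u*198.663693 + p_m*78.532415 + p_d*13.134518] = 81.165599
  V(0,+0) = exp(-r*dt) * [p_u*81.165599 + p_m*19.368494 + p_d*2.134917] = 24.144310
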